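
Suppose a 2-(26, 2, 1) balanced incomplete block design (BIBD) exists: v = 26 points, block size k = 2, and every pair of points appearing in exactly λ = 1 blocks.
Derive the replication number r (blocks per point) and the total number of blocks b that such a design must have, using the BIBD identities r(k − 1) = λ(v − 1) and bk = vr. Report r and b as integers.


Any 2-(v, k, λ) BIBD satisfies two necessary conditions:
  (i)  Each point sits in r blocks, and counting incidences through any fixed point gives r(k − 1) = λ(v − 1), so r = λ(v − 1)/(k − 1).
  (ii) Total incidences bk = vr, so b = vr/k.
Step 1: r = λ(v − 1)/(k − 1) = 1·(26 − 1)/(2 − 1) = 1·25/1 = 25/1 = 25.
Step 2: b = vr/k = 26·25/2 = 650/2 = 325.
Check integrality: r = 25 ∈ Z ✓, b = 325 ∈ Z ✓.
(These identities are necessary conditions: they determine r and b for any design with these parameters, but do not by themselves prove that one exists.)

r = 25, b = 325.


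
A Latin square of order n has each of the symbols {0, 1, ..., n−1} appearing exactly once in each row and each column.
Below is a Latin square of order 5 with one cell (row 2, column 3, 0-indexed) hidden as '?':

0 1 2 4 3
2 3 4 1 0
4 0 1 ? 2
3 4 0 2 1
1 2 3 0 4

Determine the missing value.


Row 2 contains symbols [0, 1, 2, 4] — missing [3].
Column 3 contains symbols [0, 1, 2, 4] — missing [3].
The missing symbol must appear in both missing sets; intersection = [3].
Therefore the hidden value is 3.

Missing value = 3.


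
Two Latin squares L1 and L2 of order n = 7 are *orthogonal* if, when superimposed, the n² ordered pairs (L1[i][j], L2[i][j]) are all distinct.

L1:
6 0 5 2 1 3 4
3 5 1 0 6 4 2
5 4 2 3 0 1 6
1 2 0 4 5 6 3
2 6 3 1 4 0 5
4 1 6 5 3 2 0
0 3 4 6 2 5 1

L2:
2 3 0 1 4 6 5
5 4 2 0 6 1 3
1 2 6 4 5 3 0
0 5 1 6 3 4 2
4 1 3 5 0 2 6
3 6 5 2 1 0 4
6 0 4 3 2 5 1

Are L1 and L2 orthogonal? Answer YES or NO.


Form the n² = 49 superimposed pairs (L1[i][j], L2[i][j]), row by row (rows and columns indexed from 0):
row 0: (6,2) (0,3) (5,0) (2,1) (1,4) (3,6) (4,5)
row 1: (3,5) (5,4) (1,2) (0,0) (6,6) (4,1) (2,3)
row 2: (5,1) (4,2) (2,6) (3,4) (0,5) (1,3) (6,0)
row 3: (1,0) (2,5) (0,1) (4,6) (5,3) (6,4) (3,2)
row 4: (2,4) (6,1) (3,3) (1,5) (4,0) (0,2) (5,6)
row 5: (4,3) (1,6) (6,5) (5,2) (3,1) (2,0) (0,4)
row 6: (0,6) (3,0) (4,4) (6,3) (2,2) (5,5) (1,1)
Orthogonality requires all 49 pairs distinct.
Check by first coordinate: for each symbol s of L1, list the L2 entries in the n cells where L1 = s; they must all differ.
  L1 = 0: L2 entries (in reading order) 3, 0, 5, 1, 2, 4, 6 — all 7 distinct ✓
  L1 = 1: L2 entries (in reading order) 4, 2, 3, 0, 5, 6, 1 — all 7 distinct ✓
  L1 = 2: L2 entries (in reading order) 1, 3, 6, 5, 4, 0, 2 — all 7 distinct ✓
  L1 = 3: L2 entries (in reading order) 6, 5, 4, 2, 3, 1, 0 — all 7 distinct ✓
  L1 = 4: L2 entries (in reading order) 5, 1, 2, 6, 0, 3, 4 — all 7 distinct ✓
  L1 = 5: L2 entries (in reading order) 0, 4, 1, 3, 6, 2, 5 — all 7 distinct ✓
  L1 = 6: L2 entries (in reading order) 2, 6, 0, 4, 1, 5, 3 — all 7 distinct ✓
Every symbol of L1 meets every symbol of L2 exactly once, so all 49 pairs are distinct (49 of 49).
Conclusion: YES.

YES


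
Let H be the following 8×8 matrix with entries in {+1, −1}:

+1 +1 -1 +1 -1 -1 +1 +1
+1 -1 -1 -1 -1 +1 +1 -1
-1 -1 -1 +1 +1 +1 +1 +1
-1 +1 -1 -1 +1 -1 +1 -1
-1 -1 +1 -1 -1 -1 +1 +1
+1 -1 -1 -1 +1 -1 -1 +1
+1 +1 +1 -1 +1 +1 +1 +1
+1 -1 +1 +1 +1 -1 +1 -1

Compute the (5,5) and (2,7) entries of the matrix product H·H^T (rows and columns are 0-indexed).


Row 2 of H: [-1, -1, -1, 1, 1, 1, 1, 1].
Row 5 of H: [1, -1, -1, -1, 1, -1, -1, 1].
Row 7 of H: [1, -1, 1, 1, 1, -1, 1, -1].
(H·H^T)[5][5] = Σ_j H[5][j]·H[5][j] = (1)² + (-1)² + (-1)² + (-1)² + (1)² + (-1)² + (-1)² + (1)² = 1 + 1 + 1 + 1 + 1 + 1 + 1 + 1 = 8.
(H·H^T)[2][7] = Σ_j H[2][j]·H[7][j] = (-1)·(1) + (-1)·(-1) + (-1)·(1) + (1)·(1) + (1)·(1) + (1)·(-1) + (1)·(1) + (1)·(-1) = -1 + 1 + -1 + 1 + 1 + -1 + 1 + -1 = 0.
So rows 2 and 7 are orthogonal; the diagonal entry equals n = 8.

(5,5) entry = 8; (2,7) entry = 0.


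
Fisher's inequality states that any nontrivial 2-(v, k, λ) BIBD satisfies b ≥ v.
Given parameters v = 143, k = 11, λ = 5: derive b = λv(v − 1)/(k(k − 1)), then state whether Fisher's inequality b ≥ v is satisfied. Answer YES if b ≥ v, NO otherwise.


r = λ(v − 1)/(k − 1) = 5·142/10 = 71.
b = vr/k = 143·71/11 = 923.
Fisher's inequality: b ≥ v ⇔ 923 ≥ 143? YES.

YES


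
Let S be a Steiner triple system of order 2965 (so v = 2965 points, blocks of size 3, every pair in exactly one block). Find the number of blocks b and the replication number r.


An STS(v) is a 2-(v, 3, 1) BIBD: block size k = 3, λ = 1.
Replication: r(k − 1) = λ(v − 1) ⇒ r·2 = 2965 − 1 = 2964 ⇒ r = 1482.
Block count: b = v(v − 1)/6 = 2965·2964/6 = 8788260/6 = 1464710.

r = 1482, b = 1464710.


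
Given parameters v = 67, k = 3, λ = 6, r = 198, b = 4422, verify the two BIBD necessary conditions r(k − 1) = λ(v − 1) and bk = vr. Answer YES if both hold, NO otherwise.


Condition (i): r(k − 1) = 198·2 = 396; λ(v − 1) = 6·66 = 396. Match? YES.
Condition (ii): bk = 4422·3 = 13266; vr = 67·198 = 13266. Match? YES.
Both conditions hold? YES.

YES


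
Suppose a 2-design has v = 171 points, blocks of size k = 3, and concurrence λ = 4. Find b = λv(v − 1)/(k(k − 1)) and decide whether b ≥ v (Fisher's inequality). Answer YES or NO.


r = λ(v − 1)/(k − 1) = 4·170/2 = 340.
b = vr/k = 171·340/3 = 19380.
Fisher's inequality: b ≥ v ⇔ 19380 ≥ 171? YES.

YES


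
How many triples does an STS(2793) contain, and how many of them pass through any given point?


An STS(v) is a 2-(v, 3, 1) BIBD: block size k = 3, λ = 1.
Replication: r(k − 1) = λ(v − 1) ⇒ r·2 = 2793 − 1 = 2792 ⇒ r = 1396.
Block count: bk = vr ⇒ b·3 = 2793·1396 = 3899028 ⇒ b = 1299676.

r = 1396, b = 1299676.


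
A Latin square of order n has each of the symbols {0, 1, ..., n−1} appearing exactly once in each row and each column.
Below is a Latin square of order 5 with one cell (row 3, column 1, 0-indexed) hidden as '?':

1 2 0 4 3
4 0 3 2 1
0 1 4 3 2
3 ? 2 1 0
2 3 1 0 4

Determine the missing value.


Row 3 contains symbols [0, 1, 2, 3] — missing [4].
Column 1 contains symbols [0, 1, 2, 3] — missing [4].
The missing symbol must appear in both missing sets; intersection = [4].
Therefore the hidden value is 4.

Missing value = 4.


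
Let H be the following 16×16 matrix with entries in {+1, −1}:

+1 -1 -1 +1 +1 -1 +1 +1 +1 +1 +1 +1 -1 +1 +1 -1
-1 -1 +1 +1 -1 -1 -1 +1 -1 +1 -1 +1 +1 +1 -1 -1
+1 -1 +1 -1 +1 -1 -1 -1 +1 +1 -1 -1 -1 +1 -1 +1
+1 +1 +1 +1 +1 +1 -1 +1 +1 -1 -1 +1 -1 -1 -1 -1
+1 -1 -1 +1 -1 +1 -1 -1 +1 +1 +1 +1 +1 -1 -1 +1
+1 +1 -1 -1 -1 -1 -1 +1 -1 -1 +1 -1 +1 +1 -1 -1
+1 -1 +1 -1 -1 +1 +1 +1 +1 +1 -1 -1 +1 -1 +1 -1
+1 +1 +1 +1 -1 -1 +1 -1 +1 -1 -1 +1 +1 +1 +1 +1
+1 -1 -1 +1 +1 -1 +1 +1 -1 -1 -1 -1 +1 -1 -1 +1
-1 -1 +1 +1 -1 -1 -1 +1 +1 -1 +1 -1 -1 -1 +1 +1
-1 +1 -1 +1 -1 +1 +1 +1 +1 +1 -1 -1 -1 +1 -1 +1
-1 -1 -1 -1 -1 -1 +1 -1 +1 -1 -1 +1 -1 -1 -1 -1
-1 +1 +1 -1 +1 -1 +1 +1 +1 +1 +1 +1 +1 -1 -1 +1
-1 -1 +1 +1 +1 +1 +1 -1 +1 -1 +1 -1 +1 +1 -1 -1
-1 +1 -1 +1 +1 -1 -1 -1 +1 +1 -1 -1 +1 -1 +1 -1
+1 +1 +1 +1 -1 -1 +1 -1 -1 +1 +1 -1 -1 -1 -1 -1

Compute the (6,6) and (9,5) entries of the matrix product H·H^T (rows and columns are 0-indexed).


Row 5 of H: [1, 1, -1, -1, -1, -1, -1, 1, -1, -1, 1, -1, 1, 1, -1, -1].
Row 6 of H: [1, -1, 1, -1, -1, 1, 1, 1, 1, 1, -1, -1, 1, -1, 1, -1].
Row 9 of H: [-1, -1, 1, 1, -1, -1, -1, 1, 1, -1, 1, -1, -1, -1, 1, 1].
(H·H^T)[6][6] = Σ_j H[6][j]·H[6][j] = (1)² + (-1)² + (1)² + (-1)² + (-1)² + (1)² + (1)² + (1)² + (1)² + (1)² + (-1)² + (-1)² + (1)² + (-1)² + (1)² + (-1)² = 1 + 1 + 1 + 1 + 1 + 1 + 1 + 1 + 1 + 1 + 1 + 1 + 1 + 1 + 1 + 1 = 16.
(H·H^T)[9][5] = Σ_j H[9][j]·H[5][j] = (-1)·(1) + (-1)·(1) + (1)·(-1) + (1)·(-1) + (-1)·(-1) + (-1)·(-1) + (-1)·(-1) + (1)·(1) + (1)·(-1) + (-1)·(-1) + (1)·(1) + (-1)·(-1) + (-1)·(1) + (-1)·(1) + (1)·(-1) + (1)·(-1) = -1 + -1 + -1 + -1 + 1 + 1 + 1 + 1 + -1 + 1 + 1 + 1 + -1 + -1 + -1 + -1 = -2.
Rows 9 and 5 are not orthogonal (dot product = -2 ≠ 0), so H is not a Hadamard matrix.

(6,6) entry = 16; (9,5) entry = -2.


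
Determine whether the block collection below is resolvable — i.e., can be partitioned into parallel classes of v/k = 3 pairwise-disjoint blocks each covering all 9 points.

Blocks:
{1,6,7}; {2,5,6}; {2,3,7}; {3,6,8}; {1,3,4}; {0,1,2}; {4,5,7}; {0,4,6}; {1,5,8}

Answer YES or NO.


v = 9, block size k = 3, number of blocks = 9.
For resolvability, blocks must partition into parallel classes of size v/k = 3.
Total blocks must therefore be a multiple of 3: 9 = 3·3 + 0 ⇒ divisible ✓.
Consider block {1,6,7}. It intersects every other block in the collection, so no parallel class of size 3 can contain it.
Since every block must belong to some parallel class in a resolution, the collection cannot be partitioned into parallel classes.
Resolvable? NO.

NO


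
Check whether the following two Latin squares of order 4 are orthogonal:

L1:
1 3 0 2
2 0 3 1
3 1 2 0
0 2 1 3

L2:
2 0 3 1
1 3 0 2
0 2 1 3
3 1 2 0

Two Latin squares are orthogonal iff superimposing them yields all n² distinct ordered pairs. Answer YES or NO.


Form the n² = 16 superimposed pairs (L1[i][j], L2[i][j]), row by row (rows and columns indexed from 0):
row 0: (1,2) (3,0) (0,3) (2,1)
row 1: (2,1) (0,3) (3,0) (1,2)
row 2: (3,0) (1,2) (2,1) (0,3)
row 3: (0,3) (2,1) (1,2) (3,0)
Orthogonality requires all 16 pairs distinct.
But the pair (2,1) repeats: cell (0,3) has L1 = 2, L2 = 1, and cell (1,0) has L1 = 2, L2 = 1.
A repeated pair means some other pair never occurs (only 4 distinct pairs out of 16), so the squares are not orthogonal.
Conclusion: NO.

NO


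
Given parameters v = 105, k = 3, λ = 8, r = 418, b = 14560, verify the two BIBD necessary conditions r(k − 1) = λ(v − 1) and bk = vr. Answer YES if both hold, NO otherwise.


Condition (i): r(k − 1) = 418·2 = 836; λ(v − 1) = 8·104 = 832. Match? NO.
Condition (ii): bk = 14560·3 = 43680; vr = 105·418 = 43890. Match? NO.
Both conditions hold? NO.

NO


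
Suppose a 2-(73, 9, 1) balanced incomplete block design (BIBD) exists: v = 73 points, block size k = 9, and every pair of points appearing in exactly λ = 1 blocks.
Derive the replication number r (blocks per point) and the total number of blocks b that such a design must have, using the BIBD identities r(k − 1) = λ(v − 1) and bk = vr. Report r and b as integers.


Any 2-(v, k, λ) BIBD satisfies two necessary conditions:
  (i)  Each point sits in r blocks, and counting incidences through any fixed point gives r(k − 1) = λ(v − 1), so r = λ(v − 1)/(k − 1).
  (ii) Total incidences bk = vr, so b = vr/k.
Step 1: r = λ(v − 1)/(k − 1) = 1·(73 − 1)/(9 − 1) = 1·72/8 = 72/8 = 9.
Step 2: b = vr/k = 73·9/9 = 657/9 = 73.
Check integrality: r = 9 ∈ Z ✓, b = 73 ∈ Z ✓.
(These identities are necessary conditions: they determine r and b for any design with these parameters, but do not by themselves prove that one exists.)

r = 9, b = 73.


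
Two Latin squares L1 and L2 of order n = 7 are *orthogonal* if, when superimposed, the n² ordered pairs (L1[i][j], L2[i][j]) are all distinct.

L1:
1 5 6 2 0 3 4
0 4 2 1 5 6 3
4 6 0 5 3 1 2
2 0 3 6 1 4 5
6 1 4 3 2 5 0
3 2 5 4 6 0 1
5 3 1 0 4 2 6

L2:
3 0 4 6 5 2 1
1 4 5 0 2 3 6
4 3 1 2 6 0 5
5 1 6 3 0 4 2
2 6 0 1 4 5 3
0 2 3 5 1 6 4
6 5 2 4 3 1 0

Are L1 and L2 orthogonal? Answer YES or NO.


Form the n² = 49 superimposed pairs (L1[i][j], L2[i][j]), row by row (rows and columns indexed from 0):
row 0: (1,3) (5,0) (6,4) (2,6) (0,5) (3,2) (4,1)
row 1: (0,1) (4,4) (2,5) (1,0) (5,2) (6,3) (3,6)
row 2: (4,4) (6,3) (0,1) (5,2) (3,6) (1,0) (2,5)
row 3: (2,5) (0,1) (3,6) (6,3) (1,0) (4,4) (5,2)
row 4: (6,2) (1,6) (4,0) (3,1) (2,4) (5,5) (0,3)
row 5: (3,0) (2,2) (5,3) (4,5) (6,1) (0,6) (1,4)
row 6: (5,6) (3,5) (1,2) (0,4) (4,3) (2,1) (6,0)
Orthogonality requires all 49 pairs distinct.
But the pair (4,4) repeats: cell (1,1) has L1 = 4, L2 = 4, and cell (2,0) has L1 = 4, L2 = 4.
A repeated pair means some other pair never occurs (only 35 distinct pairs out of 49), so the squares are not orthogonal.
Conclusion: NO.

NO


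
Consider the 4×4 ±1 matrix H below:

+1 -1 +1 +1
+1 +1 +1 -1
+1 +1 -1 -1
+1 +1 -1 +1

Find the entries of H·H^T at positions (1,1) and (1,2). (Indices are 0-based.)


Row 1 of H: [1, 1, 1, -1].
Row 2 of H: [1, 1, -1, -1].
(H·H^T)[1][1] = Σ_j H[1][j]·H[1][j] = (1)² + (1)² + (1)² + (-1)² = 1 + 1 + 1 + 1 = 4.
(H·H^T)[1][2] = Σ_j H[1][j]·H[2][j] = (1)·(1) + (1)·(1) + (1)·(-1) + (-1)·(-1) = 1 + 1 + -1 + 1 = 2.
Rows 1 and 2 are not orthogonal (dot product = 2 ≠ 0), so H is not a Hadamard matrix.

(1,1) entry = 4; (1,2) entry = 2.


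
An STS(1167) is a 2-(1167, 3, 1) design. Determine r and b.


An STS(v) is a 2-(v, 3, 1) BIBD: block size k = 3, λ = 1.
Replication: r(k − 1) = λ(v − 1) ⇒ r·2 = 1167 − 1 = 1166 ⇒ r = 583.
Block count: bk = vr ⇒ b·3 = 1167·583 = 680361 ⇒ b = 226787.

r = 583, b = 226787.


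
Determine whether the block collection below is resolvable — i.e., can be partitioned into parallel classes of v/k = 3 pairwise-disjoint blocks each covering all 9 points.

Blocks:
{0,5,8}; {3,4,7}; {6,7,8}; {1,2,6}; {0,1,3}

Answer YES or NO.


v = 9, block size k = 3, number of blocks = 5.
For resolvability, blocks must partition into parallel classes of size v/k = 3.
Total blocks must therefore be a multiple of 3: 5 = 3·1 + 2 ⇒ not divisible ✗.
Resolvable? NO.

NO


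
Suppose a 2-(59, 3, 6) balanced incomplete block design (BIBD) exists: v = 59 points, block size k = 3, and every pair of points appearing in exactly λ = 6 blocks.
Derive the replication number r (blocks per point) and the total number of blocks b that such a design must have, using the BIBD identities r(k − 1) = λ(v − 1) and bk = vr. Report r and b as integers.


Any 2-(v, k, λ) BIBD satisfies two necessary conditions:
  (i)  Each point sits in r blocks, and counting incidences through any fixed point gives r(k − 1) = λ(v − 1), so r = λ(v − 1)/(k − 1).
  (ii) Total incidences bk = vr, so b = vr/k.
Step 1: r = λ(v − 1)/(k − 1) = 6·(59 − 1)/(3 − 1) = 6·58/2 = 348/2 = 174.
Step 2: b = vr/k = 59·174/3 = 10266/3 = 3422.
Check integrality: r = 174 ∈ Z ✓, b = 3422 ∈ Z ✓.
(These identities are necessary conditions: they determine r and b for any design with these parameters, but do not by themselves prove that one exists.)

r = 174, b = 3422.


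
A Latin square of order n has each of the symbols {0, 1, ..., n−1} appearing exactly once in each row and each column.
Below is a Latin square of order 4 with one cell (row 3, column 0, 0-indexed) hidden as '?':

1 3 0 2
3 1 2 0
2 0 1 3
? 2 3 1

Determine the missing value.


Row 3 contains symbols [1, 2, 3] — missing [0].
Column 0 contains symbols [1, 2, 3] — missing [0].
The missing symbol must appear in both missing sets; intersection = [0].
Therefore the hidden value is 0.

Missing value = 0.


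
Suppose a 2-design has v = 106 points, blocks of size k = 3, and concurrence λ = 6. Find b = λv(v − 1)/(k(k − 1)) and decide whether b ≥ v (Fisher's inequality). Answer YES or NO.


b = λv(v − 1)/(k(k − 1)) = 6·106·105/(3·2) = 66780/6 = 11130.
Compare with v = 106: b ≥ v, so Fisher's inequality holds.

YES


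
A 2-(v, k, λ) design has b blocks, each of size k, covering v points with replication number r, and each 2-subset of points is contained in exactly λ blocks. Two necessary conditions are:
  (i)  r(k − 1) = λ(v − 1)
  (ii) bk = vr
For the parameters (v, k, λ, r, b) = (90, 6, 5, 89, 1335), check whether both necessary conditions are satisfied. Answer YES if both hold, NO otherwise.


Condition (i): r(k − 1) = 89·5 = 445; λ(v − 1) = 5·89 = 445. Match? YES.
Condition (ii): bk = 1335·6 = 8010; vr = 90·89 = 8010. Match? YES.
Both conditions hold? YES.

YES


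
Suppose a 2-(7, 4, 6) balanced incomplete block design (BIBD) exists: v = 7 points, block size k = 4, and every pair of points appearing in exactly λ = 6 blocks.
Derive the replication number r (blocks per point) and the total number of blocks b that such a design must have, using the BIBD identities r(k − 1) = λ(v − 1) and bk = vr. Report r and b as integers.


Any 2-(v, k, λ) BIBD satisfies two necessary conditions:
  (i)  Each point sits in r blocks, and counting incidences through any fixed point gives r(k − 1) = λ(v − 1), so r = λ(v − 1)/(k − 1).
  (ii) Total incidences bk = vr, so b = vr/k.
Step 1: r = λ(v − 1)/(k − 1) = 6·(7 − 1)/(4 − 1) = 6·6/3 = 36/3 = 12.
Step 2: b = vr/k = 7·12/4 = 84/4 = 21.
Check integrality: r = 12 ∈ Z ✓, b = 21 ∈ Z ✓.
(These identities are necessary conditions: they determine r and b for any design with these parameters, but do not by themselves prove that one exists.)

r = 12, b = 21.


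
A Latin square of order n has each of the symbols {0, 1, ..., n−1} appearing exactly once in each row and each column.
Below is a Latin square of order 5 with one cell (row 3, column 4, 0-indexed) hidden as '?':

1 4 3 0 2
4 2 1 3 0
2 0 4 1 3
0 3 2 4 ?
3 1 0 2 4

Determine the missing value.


Row 3 contains symbols [0, 2, 3, 4] — missing [1].
Column 4 contains symbols [0, 2, 3, 4] — missing [1].
The missing symbol must appear in both missing sets; intersection = [1].
Therefore the hidden value is 1.

Missing value = 1.


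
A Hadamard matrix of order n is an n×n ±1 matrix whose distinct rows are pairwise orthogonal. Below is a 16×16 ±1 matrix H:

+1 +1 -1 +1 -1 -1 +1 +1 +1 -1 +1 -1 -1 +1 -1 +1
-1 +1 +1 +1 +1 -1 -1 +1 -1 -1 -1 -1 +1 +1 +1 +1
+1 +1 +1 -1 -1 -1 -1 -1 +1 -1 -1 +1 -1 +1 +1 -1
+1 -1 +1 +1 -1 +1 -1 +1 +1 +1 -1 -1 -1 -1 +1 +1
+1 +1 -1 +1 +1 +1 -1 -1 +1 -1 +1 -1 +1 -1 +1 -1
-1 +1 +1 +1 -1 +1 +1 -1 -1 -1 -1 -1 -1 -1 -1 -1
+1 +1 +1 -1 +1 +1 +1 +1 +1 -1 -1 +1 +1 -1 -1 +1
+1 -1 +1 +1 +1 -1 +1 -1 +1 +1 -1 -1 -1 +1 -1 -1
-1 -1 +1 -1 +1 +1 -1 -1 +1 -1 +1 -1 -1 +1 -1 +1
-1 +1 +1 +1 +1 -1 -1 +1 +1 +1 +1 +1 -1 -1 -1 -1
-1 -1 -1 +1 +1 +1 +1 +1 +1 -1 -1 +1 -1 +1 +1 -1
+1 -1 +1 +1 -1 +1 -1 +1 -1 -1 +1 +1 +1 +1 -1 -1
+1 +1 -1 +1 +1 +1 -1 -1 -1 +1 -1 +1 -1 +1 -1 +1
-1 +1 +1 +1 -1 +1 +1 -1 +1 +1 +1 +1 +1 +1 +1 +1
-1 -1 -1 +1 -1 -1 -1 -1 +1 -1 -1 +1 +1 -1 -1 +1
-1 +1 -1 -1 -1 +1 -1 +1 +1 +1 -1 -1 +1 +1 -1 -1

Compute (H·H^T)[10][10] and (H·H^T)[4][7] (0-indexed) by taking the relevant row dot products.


Row 4 of H: [1, 1, -1, 1, 1, 1, -1, -1, 1, -1, 1, -1, 1, -1, 1, -1].
Row 7 of H: [1, -1, 1, 1, 1, -1, 1, -1, 1, 1, -1, -1, -1, 1, -1, -1].
Row 10 of H: [-1, -1, -1, 1, 1, 1, 1, 1, 1, -1, -1, 1, -1, 1, 1, -1].
(H·H^T)[10][10] = Σ_j H[10][j]·H[10][j] = (-1)² + (-1)² + (-1)² + (1)² + (1)² + (1)² + (1)² + (1)² + (1)² + (-1)² + (-1)² + (1)² + (-1)² + (1)² + (1)² + (-1)² = 1 + 1 + 1 + 1 + 1 + 1 + 1 + 1 + 1 + 1 + 1 + 1 + 1 + 1 + 1 + 1 = 16.
(H·H^T)[4][7] = Σ_j H[4][j]·H[7][j] = (1)·(1) + (1)·(-1) + (-1)·(1) + (1)·(1) + (1)·(1) + (1)·(-1) + (-1)·(1) + (-1)·(-1) + (1)·(1) + (-1)·(1) + (1)·(-1) + (-1)·(-1) + (1)·(-1) + (-1)·(1) + (1)·(-1) + (-1)·(-1) = 1 + -1 + -1 + 1 + 1 + -1 + -1 + 1 + 1 + -1 + -1 + 1 + -1 + -1 + -1 + 1 = -2.
Rows 4 and 7 are not orthogonal (dot product = -2 ≠ 0), so H is not a Hadamard matrix.

(10,10) entry = 16; (4,7) entry = -2.


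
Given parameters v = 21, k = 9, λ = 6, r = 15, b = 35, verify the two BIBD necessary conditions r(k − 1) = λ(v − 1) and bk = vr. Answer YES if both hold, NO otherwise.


Condition (i): r(k − 1) = 15·8 = 120; λ(v − 1) = 6·20 = 120. Match? YES.
Condition (ii): bk = 35·9 = 315; vr = 21·15 = 315. Match? YES.
Both conditions hold? YES.

YES


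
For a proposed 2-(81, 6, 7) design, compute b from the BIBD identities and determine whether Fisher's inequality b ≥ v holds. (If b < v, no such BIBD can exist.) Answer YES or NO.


r = λ(v − 1)/(k − 1) = 7·80/5 = 112.
b = vr/k = 81·112/6 = 1512.
Fisher's inequality: b ≥ v ⇔ 1512 ≥ 81? YES.

YES


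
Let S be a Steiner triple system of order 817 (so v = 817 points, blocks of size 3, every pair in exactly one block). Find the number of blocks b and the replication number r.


An STS(v) is a 2-(v, 3, 1) BIBD: block size k = 3, λ = 1.
Replication: r(k − 1) = λ(v − 1) ⇒ r·2 = 817 − 1 = 816 ⇒ r = 408.
Block count: bk = vr ⇒ b·3 = 817·408 = 333336 ⇒ b = 111112.

r = 408, b = 111112.


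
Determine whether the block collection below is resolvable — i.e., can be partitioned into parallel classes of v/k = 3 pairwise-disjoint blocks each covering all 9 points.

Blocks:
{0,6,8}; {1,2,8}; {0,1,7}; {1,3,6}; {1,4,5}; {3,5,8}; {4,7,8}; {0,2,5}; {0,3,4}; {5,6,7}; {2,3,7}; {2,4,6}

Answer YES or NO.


v = 9, block size k = 3, number of blocks = 12.
For resolvability, blocks must partition into parallel classes of size v/k = 3.
Total blocks must therefore be a multiple of 3: 12 = 3·4 + 0 ⇒ divisible ✓.
Greedy packing gives 4 candidate class(es). Each should be a full parallel class (size 3, covers all 9 points).
  Class 1 (3 blocks): {0,6,8}; {1,4,5}; {2,3,7}. Points covered: [0, 1, 2, 3, 4, 5, 6, 7, 8].
  Class 2 (3 blocks): {1,2,8}; {0,3,4}; {5,6,7}. Points covered: [0, 1, 2, 3, 4, 5, 6, 7, 8].
  Class 3 (3 blocks): {0,1,7}; {3,5,8}; {2,4,6}. Points covered: [0, 1, 2, 3, 4, 5, 6, 7, 8].
  Class 4 (3 blocks): {1,3,6}; {4,7,8}; {0,2,5}. Points covered: [0, 1, 2, 3, 4, 5, 6, 7, 8].
All classes full (size 3)? YES. All classes cover every point? YES.
Resolvable? YES.

YES


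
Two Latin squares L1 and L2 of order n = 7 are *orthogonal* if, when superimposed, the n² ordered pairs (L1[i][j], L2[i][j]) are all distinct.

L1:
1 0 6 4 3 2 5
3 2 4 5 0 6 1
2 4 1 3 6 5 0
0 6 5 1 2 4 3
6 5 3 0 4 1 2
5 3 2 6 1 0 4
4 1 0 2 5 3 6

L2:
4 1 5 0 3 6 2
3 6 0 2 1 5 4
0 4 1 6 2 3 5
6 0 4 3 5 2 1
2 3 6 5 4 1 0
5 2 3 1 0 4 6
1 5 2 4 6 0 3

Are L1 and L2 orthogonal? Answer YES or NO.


Form the n² = 49 superimposed pairs (L1[i][j], L2[i][j]), row by row (rows and columns indexed from 0):
row 0: (1,4) (0,1) (6,5) (4,0) (3,3) (2,6) (5,2)
row 1: (3,3) (2,6) (4,0) (5,2) (0,1) (6,5) (1,4)
row 2: (2,0) (4,4) (1,1) (3,6) (6,2) (5,3) (0,5)
row 3: (0,6) (6,0) (5,4) (1,3) (2,5) (4,2) (3,1)
row 4: (6,2) (5,3) (3,6) (0,5) (4,4) (1,1) (2,0)
row 5: (5,5) (3,2) (2,3) (6,1) (1,0) (0,4) (4,6)
row 6: (4,1) (1,5) (0,2) (2,4) (5,6) (3,0) (6,3)
Orthogonality requires all 49 pairs distinct.
But the pair (3,3) repeats: cell (0,4) has L1 = 3, L2 = 3, and cell (1,0) has L1 = 3, L2 = 3.
A repeated pair means some other pair never occurs (only 35 distinct pairs out of 49), so the squares are not orthogonal.
Conclusion: NO.

NO


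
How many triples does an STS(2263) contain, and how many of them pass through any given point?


An STS(v) is a 2-(v, 3, 1) BIBD: block size k = 3, λ = 1.
Replication: r(k − 1) = λ(v − 1) ⇒ r·2 = 2263 − 1 = 2262 ⇒ r = 1131.
Block count: b = v(v − 1)/6 = 2263·2262/6 = 5118906/6 = 853151.
(Check via bk = vr: 853151·3 = 2559453 = 2263·1131 = 2559453 ✓.)

r = 1131, b = 853151.


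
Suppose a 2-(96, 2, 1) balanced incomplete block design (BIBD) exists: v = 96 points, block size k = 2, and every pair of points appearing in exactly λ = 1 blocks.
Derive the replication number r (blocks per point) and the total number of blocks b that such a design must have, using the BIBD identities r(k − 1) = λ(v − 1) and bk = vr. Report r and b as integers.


Any 2-(v, k, λ) BIBD satisfies two necessary conditions:
  (i)  Each point sits in r blocks, and counting incidences through any fixed point gives r(k − 1) = λ(v − 1), so r = λ(v − 1)/(k − 1).
  (ii) Total incidences bk = vr, so b = vr/k.
Step 1: r = λ(v − 1)/(k − 1) = 1·(96 − 1)/(2 − 1) = 1·95/1 = 95/1 = 95.
Step 2: b = vr/k = 96·95/2 = 9120/2 = 4560.
Check integrality: r = 95 ∈ Z ✓, b = 4560 ∈ Z ✓.
(These identities are necessary conditions: they determine r and b for any design with these parameters, but do not by themselves prove that one exists.)

r = 95, b = 4560.


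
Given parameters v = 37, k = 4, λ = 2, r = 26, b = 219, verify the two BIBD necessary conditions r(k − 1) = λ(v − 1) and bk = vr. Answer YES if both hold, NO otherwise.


Condition (i): r(k − 1) = 26·3 = 78; λ(v − 1) = 2·36 = 72. Match? NO.
Condition (ii): bk = 219·4 = 876; vr = 37·26 = 962. Match? NO.
Both conditions hold? NO.

NO


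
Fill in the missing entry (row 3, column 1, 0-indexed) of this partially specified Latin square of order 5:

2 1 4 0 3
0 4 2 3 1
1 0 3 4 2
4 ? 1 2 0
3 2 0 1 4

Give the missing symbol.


Row 3 contains symbols [0, 1, 2, 4] — missing [3].
Column 1 contains symbols [0, 1, 2, 4] — missing [3].
The missing symbol must appear in both missing sets; intersection = [3].
Therefore the hidden value is 3.

Missing value = 3.


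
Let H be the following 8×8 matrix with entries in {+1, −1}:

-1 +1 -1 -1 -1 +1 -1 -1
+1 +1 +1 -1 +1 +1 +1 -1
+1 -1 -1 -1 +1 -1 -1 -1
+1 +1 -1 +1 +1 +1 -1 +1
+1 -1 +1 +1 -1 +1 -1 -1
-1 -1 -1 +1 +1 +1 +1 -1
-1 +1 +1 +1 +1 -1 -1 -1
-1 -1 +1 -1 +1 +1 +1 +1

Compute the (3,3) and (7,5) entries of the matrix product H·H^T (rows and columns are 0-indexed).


Row 3 of H: [1, 1, -1, 1, 1, 1, -1, 1].
Row 5 of H: [-1, -1, -1, 1, 1, 1, 1, -1].
Row 7 of H: [-1, -1, 1, -1, 1, 1, 1, 1].
(H·H^T)[3][3] = Σ_j H[3][j]·H[3][j] = (1)² + (1)² + (-1)² + (1)² + (1)² + (1)² + (-1)² + (1)² = 1 + 1 + 1 + 1 + 1 + 1 + 1 + 1 = 8.
(H·H^T)[7][5] = Σ_j H[7][j]·H[5][j] = (-1)·(-1) + (-1)·(-1) + (1)·(-1) + (-1)·(1) + (1)·(1) + (1)·(1) + (1)·(1) + (1)·(-1) = 1 + 1 + -1 + -1 + 1 + 1 + 1 + -1 = 2.
Rows 7 and 5 are not orthogonal (dot product = 2 ≠ 0), so H is not a Hadamard matrix.

(3,3) entry = 8; (7,5) entry = 2.


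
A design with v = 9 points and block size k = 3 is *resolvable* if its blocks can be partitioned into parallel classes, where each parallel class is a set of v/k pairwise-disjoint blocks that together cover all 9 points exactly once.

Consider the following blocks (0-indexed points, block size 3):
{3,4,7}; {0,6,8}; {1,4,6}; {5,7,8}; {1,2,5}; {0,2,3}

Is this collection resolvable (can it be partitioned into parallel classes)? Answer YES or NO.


v = 9, block size k = 3, number of blocks = 6.
For resolvability, blocks must partition into parallel classes of size v/k = 3.
Total blocks must therefore be a multiple of 3: 6 = 3·2 + 0 ⇒ divisible ✓.
Greedy packing gives 2 candidate class(es). Each should be a full parallel class (size 3, covers all 9 points).
  Class 1 (3 blocks): {3,4,7}; {0,6,8}; {1,2,5}. Points covered: [0, 1, 2, 3, 4, 5, 6, 7, 8].
  Class 2 (3 blocks): {1,4,6}; {5,7,8}; {0,2,3}. Points covered: [0, 1, 2, 3, 4, 5, 6, 7, 8].
All classes full (size 3)? YES. All classes cover every point? YES.
Resolvable? YES.

YES


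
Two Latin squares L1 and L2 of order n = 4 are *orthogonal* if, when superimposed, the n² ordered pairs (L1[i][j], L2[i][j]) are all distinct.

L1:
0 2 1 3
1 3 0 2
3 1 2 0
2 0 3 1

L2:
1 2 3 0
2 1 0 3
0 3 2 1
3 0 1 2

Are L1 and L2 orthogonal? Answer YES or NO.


Form the n² = 16 superimposed pairs (L1[i][j], L2[i][j]), row by row (rows and columns indexed from 0):
row 0: (0,1) (2,2) (1,3) (3,0)
row 1: (1,2) (3,1) (0,0) (2,3)
row 2: (3,0) (1,3) (2,2) (0,1)
row 3: (2,3) (0,0) (3,1) (1,2)
Orthogonality requires all 16 pairs distinct.
But the pair (3,0) repeats: cell (0,3) has L1 = 3, L2 = 0, and cell (2,0) has L1 = 3, L2 = 0.
A repeated pair means some other pair never occurs (only 8 distinct pairs out of 16), so the squares are not orthogonal.
Conclusion: NO.

NO


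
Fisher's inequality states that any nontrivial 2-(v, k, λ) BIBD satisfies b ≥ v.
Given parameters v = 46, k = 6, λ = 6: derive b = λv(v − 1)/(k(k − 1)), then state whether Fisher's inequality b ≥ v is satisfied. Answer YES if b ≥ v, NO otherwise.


b = λv(v − 1)/(k(k − 1)) = 6·46·45/(6·5) = 12420/30 = 414.
Compare with v = 46: b ≥ v, so Fisher's inequality holds.

YES


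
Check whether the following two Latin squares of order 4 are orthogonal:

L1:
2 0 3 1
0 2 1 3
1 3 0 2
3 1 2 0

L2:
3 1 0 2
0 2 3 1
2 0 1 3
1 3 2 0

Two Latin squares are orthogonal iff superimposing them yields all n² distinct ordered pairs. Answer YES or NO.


Form the n² = 16 superimposed pairs (L1[i][j], L2[i][j]), row by row (rows and columns indexed from 0):
row 0: (2,3) (0,1) (3,0) (1,2)
row 1: (0,0) (2,2) (1,3) (3,1)
row 2: (1,2) (3,0) (0,1) (2,3)
row 3: (3,1) (1,3) (2,2) (0,0)
Orthogonality requires all 16 pairs distinct.
But the pair (1,2) repeats: cell (0,3) has L1 = 1, L2 = 2, and cell (2,0) has L1 = 1, L2 = 2.
A repeated pair means some other pair never occurs (only 8 distinct pairs out of 16), so the squares are not orthogonal.
Conclusion: NO.

NO


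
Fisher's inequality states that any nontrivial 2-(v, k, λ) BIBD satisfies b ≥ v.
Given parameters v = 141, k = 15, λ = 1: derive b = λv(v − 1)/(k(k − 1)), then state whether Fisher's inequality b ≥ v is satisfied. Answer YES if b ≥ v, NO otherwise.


b = λv(v − 1)/(k(k − 1)) = 1·141·140/(15·14) = 19740/210 = 94.
Compare with v = 141: b < v, so Fisher's inequality fails.

NO


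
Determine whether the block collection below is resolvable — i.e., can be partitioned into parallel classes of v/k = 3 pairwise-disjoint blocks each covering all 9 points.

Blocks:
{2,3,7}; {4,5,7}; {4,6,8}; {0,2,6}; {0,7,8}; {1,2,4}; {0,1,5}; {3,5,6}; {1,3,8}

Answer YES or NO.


v = 9, block size k = 3, number of blocks = 9.
For resolvability, blocks must partition into parallel classes of size v/k = 3.
Total blocks must therefore be a multiple of 3: 9 = 3·3 + 0 ⇒ divisible ✓.
Greedy packing gives 3 candidate class(es). Each should be a full parallel class (size 3, covers all 9 points).
  Class 1 (3 blocks): {2,3,7}; {4,6,8}; {0,1,5}. Points covered: [0, 1, 2, 3, 4, 5, 6, 7, 8].
  Class 2 (3 blocks): {4,5,7}; {0,2,6}; {1,3,8}. Points covered: [0, 1, 2, 3, 4, 5, 6, 7, 8].
  Class 3 (3 blocks): {0,7,8}; {1,2,4}; {3,5,6}. Points covered: [0, 1, 2, 3, 4, 5, 6, 7, 8].
All classes full (size 3)? YES. All classes cover every point? YES.
Resolvable? YES.

YES


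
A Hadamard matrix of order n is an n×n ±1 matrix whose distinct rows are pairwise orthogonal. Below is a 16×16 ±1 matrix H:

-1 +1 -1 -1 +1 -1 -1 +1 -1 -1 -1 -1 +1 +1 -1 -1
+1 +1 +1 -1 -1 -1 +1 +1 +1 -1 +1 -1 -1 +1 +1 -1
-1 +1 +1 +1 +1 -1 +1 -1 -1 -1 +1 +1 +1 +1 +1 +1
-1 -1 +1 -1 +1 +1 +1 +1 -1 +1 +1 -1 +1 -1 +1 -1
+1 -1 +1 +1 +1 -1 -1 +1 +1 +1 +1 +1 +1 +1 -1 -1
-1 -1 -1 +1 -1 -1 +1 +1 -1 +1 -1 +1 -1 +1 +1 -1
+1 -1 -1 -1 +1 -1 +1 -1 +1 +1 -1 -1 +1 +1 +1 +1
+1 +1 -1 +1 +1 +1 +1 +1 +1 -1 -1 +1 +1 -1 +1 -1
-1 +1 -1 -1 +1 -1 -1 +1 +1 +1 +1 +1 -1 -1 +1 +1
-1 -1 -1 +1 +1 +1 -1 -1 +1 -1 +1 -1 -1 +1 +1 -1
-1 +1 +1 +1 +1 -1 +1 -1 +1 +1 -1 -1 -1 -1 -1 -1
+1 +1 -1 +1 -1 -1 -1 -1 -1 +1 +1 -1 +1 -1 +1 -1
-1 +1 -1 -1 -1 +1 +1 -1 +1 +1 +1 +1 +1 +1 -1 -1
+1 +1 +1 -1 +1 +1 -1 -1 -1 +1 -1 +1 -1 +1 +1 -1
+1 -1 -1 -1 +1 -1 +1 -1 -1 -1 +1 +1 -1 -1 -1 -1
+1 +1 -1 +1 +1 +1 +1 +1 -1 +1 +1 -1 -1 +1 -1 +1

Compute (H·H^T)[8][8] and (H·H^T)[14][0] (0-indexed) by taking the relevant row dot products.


Row 0 of H: [-1, 1, -1, -1, 1, -1, -1, 1, -1, -1, -1, -1, 1, 1, -1, -1].
Row 8 of H: [-1, 1, -1, -1, 1, -1, -1, 1, 1, 1, 1, 1, -1, -1, 1, 1].
Row 14 of H: [1, -1, -1, -1, 1, -1, 1, -1, -1, -1, 1, 1, -1, -1, -1, -1].
(H·H^T)[8][8] = Σ_j H[8][j]·H[8][j] = (-1)² + (1)² + (-1)² + (-1)² + (1)² + (-1)² + (-1)² + (1)² + (1)² + (1)² + (1)² + (1)² + (-1)² + (-1)² + (1)² + (1)² = 1 + 1 + 1 + 1 + 1 + 1 + 1 + 1 + 1 + 1 + 1 + 1 + 1 + 1 + 1 + 1 = 16.
(H·H^T)[14][0] = Σ_j H[14][j]·H[0][j] = (1)·(-1) + (-1)·(1) + (-1)·(-1) + (-1)·(-1) + (1)·(1) + (-1)·(-1) + (1)·(-1) + (-1)·(1) + (-1)·(-1) + (-1)·(-1) + (1)·(-1) + (1)·(-1) + (-1)·(1) + (-1)·(1) + (-1)·(-1) + (-1)·(-1) = -1 + -1 + 1 + 1 + 1 + 1 + -1 + -1 + 1 + 1 + -1 + -1 + -1 + -1 + 1 + 1 = 0.
So rows 14 and 0 are orthogonal; the diagonal entry equals n = 16.

(8,8) entry = 16; (14,0) entry = 0.


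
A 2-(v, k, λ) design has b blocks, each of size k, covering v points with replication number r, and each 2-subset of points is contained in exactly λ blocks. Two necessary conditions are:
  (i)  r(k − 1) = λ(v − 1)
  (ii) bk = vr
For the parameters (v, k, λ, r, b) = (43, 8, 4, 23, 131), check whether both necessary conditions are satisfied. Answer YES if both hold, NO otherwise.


Condition (i): r(k − 1) = 23·7 = 161; λ(v − 1) = 4·42 = 168. Match? NO.
Condition (ii): bk = 131·8 = 1048; vr = 43·23 = 989. Match? NO.
Both conditions hold? NO.

NO


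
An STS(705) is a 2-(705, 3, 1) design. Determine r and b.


An STS(v) is a 2-(v, 3, 1) BIBD: block size k = 3, λ = 1.
Replication: r(k − 1) = λ(v − 1) ⇒ r·2 = 705 − 1 = 704 ⇒ r = 352.
Block count: bk = vr ⇒ b·3 = 705·352 = 248160 ⇒ b = 82720.
(Check via b = v(v − 1)/6 = 705·704/6 = 496320/6 = 82720.)

r = 352, b = 82720.


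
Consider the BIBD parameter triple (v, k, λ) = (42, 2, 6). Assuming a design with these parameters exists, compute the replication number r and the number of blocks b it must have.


Any 2-(v, k, λ) BIBD satisfies two necessary conditions:
  (i)  Each point sits in r blocks, and counting incidences through any fixed point gives r(k − 1) = λ(v − 1), so r = λ(v − 1)/(k − 1).
  (ii) Total incidences bk = vr, so b = vr/k.
Step 1: r = λ(v − 1)/(k − 1) = 6·(42 − 1)/(2 − 1) = 6·41/1 = 246/1 = 246.
Step 2: b = vr/k = 42·246/2 = 10332/2 = 5166.
Check integrality: r = 246 ∈ Z ✓, b = 5166 ∈ Z ✓.
(These identities are necessary conditions: they determine r and b for any design with these parameters, but do not by themselves prove that one exists.)

r = 246, b = 5166.


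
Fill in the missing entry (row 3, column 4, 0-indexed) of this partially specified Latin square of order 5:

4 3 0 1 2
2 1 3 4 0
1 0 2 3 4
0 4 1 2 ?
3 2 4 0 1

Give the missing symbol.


Row 3 contains symbols [0, 1, 2, 4] — missing [3].
Column 4 contains symbols [0, 1, 2, 4] — missing [3].
The missing symbol must appear in both missing sets; intersection = [3].
Therefore the hidden value is 3.

Missing value = 3.


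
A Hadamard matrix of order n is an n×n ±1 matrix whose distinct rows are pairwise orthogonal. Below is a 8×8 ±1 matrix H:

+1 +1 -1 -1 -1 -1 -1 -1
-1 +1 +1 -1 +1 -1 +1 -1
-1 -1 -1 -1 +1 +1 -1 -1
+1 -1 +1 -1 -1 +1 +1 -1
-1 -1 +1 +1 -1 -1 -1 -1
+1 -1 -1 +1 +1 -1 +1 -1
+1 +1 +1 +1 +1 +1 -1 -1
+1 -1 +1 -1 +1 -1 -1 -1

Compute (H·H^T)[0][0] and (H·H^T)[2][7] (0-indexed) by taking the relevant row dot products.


Row 0 of H: [1, 1, -1, -1, -1, -1, -1, -1].
Row 2 of H: [-1, -1, -1, -1, 1, 1, -1, -1].
Row 7 of H: [1, -1, 1, -1, 1, -1, -1, -1].
(H·H^T)[0][0] = Σ_j H[0][j]·H[0][j] = (1)² + (1)² + (-1)² + (-1)² + (-1)² + (-1)² + (-1)² + (-1)² = 1 + 1 + 1 + 1 + 1 + 1 + 1 + 1 = 8.
(H·H^T)[2][7] = Σ_j H[2][j]·H[7][j] = (-1)·(1) + (-1)·(-1) + (-1)·(1) + (-1)·(-1) + (1)·(1) + (1)·(-1) + (-1)·(-1) + (-1)·(-1) = -1 + 1 + -1 + 1 + 1 + -1 + 1 + 1 = 2.
Rows 2 and 7 are not orthogonal (dot product = 2 ≠ 0), so H is not a Hadamard matrix.

(0,0) entry = 8; (2,7) entry = 2.


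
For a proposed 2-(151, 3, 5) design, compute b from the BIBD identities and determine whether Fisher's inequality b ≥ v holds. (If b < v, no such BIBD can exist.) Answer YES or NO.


r = λ(v − 1)/(k − 1) = 5·150/2 = 375.
b = vr/k = 151·375/3 = 18875.
Fisher's inequality: b ≥ v ⇔ 18875 ≥ 151? YES.

YES


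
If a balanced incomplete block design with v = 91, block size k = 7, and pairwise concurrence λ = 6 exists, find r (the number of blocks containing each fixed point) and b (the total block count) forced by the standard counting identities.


Any 2-(v, k, λ) BIBD satisfies two necessary conditions:
  (i)  Each point sits in r blocks, and counting incidences through any fixed point gives r(k − 1) = λ(v − 1), so r = λ(v − 1)/(k − 1).
  (ii) Total incidences bk = vr, so b = vr/k.
Step 1: r = λ(v − 1)/(k − 1) = 6·(91 − 1)/(7 − 1) = 6·90/6 = 540/6 = 90.
Step 2: b = vr/k = 91·90/7 = 8190/7 = 1170.
Check integrality: r = 90 ∈ Z ✓, b = 1170 ∈ Z ✓.
(These identities are necessary conditions: they determine r and b for any design with these parameters, but do not by themselves prove that one exists.)

r = 90, b = 1170.


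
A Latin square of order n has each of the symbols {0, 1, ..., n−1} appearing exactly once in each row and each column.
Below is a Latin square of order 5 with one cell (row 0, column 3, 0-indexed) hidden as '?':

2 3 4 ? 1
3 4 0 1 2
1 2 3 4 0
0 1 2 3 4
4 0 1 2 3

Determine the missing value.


Row 0 contains symbols [1, 2, 3, 4] — missing [0].
Column 3 contains symbols [1, 2, 3, 4] — missing [0].
The missing symbol must appear in both missing sets; intersection = [0].
Therefore the hidden value is 0.

Missing value = 0.


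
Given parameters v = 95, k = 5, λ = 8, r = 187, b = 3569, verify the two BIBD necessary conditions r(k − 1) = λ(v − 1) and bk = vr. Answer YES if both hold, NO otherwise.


Condition (i): r(k − 1) = 187·4 = 748; λ(v − 1) = 8·94 = 752. Match? NO.
Condition (ii): bk = 3569·5 = 17845; vr = 95·187 = 17765. Match? NO.
Both conditions hold? NO.

NO


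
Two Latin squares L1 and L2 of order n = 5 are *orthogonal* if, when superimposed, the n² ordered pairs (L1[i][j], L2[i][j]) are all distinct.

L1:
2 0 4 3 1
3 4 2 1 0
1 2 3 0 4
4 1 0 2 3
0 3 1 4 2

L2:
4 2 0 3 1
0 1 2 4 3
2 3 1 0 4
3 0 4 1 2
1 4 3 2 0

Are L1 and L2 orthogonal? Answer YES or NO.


Form the n² = 25 superimposed pairs (L1[i][j], L2[i][j]), row by row (rows and columns indexed from 0):
row 0: (2,4) (0,2) (4,0) (3,3) (1,1)
row 1: (3,0) (4,1) (2,2) (1,4) (0,3)
row 2: (1,2) (2,3) (3,1) (0,0) (4,4)
row 3: (4,3) (1,0) (0,4) (2,1) (3,2)
row 4: (0,1) (3,4) (1,3) (4,2) (2,0)
Orthogonality requires all 25 pairs distinct.
Check by first coordinate: for each symbol s of L1, list the L2 entries in the n cells where L1 = s; they must all differ.
  L1 = 0: L2 entries (in reading order) 2, 3, 0, 4, 1 — all 5 distinct ✓
  L1 = 1: L2 entries (in reading order) 1, 4, 2, 0, 3 — all 5 distinct ✓
  L1 = 2: L2 entries (in reading order) 4, 2, 3, 1, 0 — all 5 distinct ✓
  L1 = 3: L2 entries (in reading order) 3, 0, 1, 2, 4 — all 5 distinct ✓
  L1 = 4: L2 entries (in reading order) 0, 1, 4, 3, 2 — all 5 distinct ✓
Every symbol of L1 meets every symbol of L2 exactly once, so all 25 pairs are distinct (25 of 25).
Conclusion: YES.

YES


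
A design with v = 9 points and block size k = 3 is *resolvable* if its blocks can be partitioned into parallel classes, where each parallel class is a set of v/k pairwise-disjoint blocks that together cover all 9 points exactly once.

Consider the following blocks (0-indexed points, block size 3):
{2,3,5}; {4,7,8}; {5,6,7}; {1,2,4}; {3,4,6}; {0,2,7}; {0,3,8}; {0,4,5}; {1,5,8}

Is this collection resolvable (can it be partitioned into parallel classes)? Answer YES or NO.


v = 9, block size k = 3, number of blocks = 9.
For resolvability, blocks must partition into parallel classes of size v/k = 3.
Total blocks must therefore be a multiple of 3: 9 = 3·3 + 0 ⇒ divisible ✓.
Consider block {2,3,5}. The only other block(s) in the collection disjoint from it are {4,7,8} — just 1 block(s). Any parallel class containing {2,3,5} would need 2 other blocks each disjoint from it, so no parallel class of size 3 can contain {2,3,5}.
Since every block must belong to some parallel class in a resolution, the collection cannot be partitioned into parallel classes.
Resolvable? NO.

NO


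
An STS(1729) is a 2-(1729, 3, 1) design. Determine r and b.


An STS(v) is a 2-(v, 3, 1) BIBD: block size k = 3, λ = 1.
Replication: r(k − 1) = λ(v − 1) ⇒ r·2 = 1729 − 1 = 1728 ⇒ r = 864.
Block count: b = v(v − 1)/6 = 1729·1728/6 = 2987712/6 = 497952.
(Check via bk = vr: 497952·3 = 1493856 = 1729·864 = 1493856 ✓.)

r = 864, b = 497952.


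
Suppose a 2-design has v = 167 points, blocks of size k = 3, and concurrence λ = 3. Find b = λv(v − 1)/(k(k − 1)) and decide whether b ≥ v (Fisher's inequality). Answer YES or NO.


b = λv(v − 1)/(k(k − 1)) = 3·167·166/(3·2) = 83166/6 = 13861.
Compare with v = 167: b ≥ v, so Fisher's inequality holds.

YES
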